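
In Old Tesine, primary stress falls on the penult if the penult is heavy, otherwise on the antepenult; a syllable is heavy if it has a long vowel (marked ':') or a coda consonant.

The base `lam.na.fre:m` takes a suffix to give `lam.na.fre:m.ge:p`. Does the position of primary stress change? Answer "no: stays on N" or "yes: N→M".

Base `lam.na.fre:m` (3 syllables):
  Weights: 1 lam H, 2 na L, 3 fre:m H.
  The penult (syllable 2, na) is light, so stress falls on the antepenult (syllable 1, lam).
  → primary stress on syllable 1.
Suffixed `lam.na.fre:m.ge:p` (4 syllables):
  Weights: 2 na L, 3 fre:m H, 4 ge:p H.
  The penult (syllable 3, fre:m) is heavy, so it takes stress.
  → primary stress on syllable 3.

yes: 1→3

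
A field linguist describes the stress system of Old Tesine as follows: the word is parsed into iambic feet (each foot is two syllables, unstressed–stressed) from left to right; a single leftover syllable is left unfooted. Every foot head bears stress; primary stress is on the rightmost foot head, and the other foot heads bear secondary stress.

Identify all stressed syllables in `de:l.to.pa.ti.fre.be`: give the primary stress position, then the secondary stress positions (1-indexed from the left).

Parse left to right into iambic (σˈσ) feet: (de:l.ˈto) (pa.ˈti) (fre.ˈbe).
Foot heads (stressed positions): 2, 4, 6.
End Rule Rightmost: primary stress on the rightmost head = syllable 6.
Secondary stress on 2, 4: de:l.ˌto.pa.ˌti.fre.ˈbe.

primary 6, secondary 2, 4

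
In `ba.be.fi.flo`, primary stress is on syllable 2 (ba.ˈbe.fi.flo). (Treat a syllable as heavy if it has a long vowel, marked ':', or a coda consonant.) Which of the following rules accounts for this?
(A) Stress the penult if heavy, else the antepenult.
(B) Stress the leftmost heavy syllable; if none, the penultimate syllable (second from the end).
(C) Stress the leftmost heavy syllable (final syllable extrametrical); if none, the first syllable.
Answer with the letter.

Rule A → syllable 2 ✓.
Rule B → syllable 3 (observed: 2).
Rule C → syllable 1 (observed: 2).

A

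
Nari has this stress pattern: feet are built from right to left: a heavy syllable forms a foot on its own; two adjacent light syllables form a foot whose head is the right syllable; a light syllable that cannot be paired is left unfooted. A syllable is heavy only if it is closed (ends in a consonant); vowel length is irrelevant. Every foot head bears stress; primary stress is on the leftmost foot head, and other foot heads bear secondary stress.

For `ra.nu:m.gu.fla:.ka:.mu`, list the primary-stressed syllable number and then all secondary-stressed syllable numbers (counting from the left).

primary 2, secondary 4, 6

Weights: 1 ra L, 2 nu:m H, 3 gu L, 4 fla: L, 5 ka: L, 6 mu L.
Parse right to left (heavy = foot alone; LL = one foot; stranded L unfooted): ra (ˈnu:m) (gu.ˈfla:) (ka:.ˈmu).
Foot heads: 2, 4, 6.
Primary stress on the leftmost head = syllable 2.
Secondary stress on 4, 6: ra.ˈnu:m.gu.ˌfla:.ka:.ˌmu.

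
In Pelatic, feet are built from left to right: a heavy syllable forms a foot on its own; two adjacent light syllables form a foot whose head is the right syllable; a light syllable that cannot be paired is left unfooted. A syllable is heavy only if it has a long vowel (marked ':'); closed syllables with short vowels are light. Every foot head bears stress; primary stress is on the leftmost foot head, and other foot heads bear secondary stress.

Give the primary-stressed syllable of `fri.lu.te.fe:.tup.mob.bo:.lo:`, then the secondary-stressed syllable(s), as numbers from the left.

primary 2, secondary 4, 6, 7, 8

Weights: 1 fri L, 2 lu L, 3 te L, 4 fe: H, 5 tup L, 6 mob L, 7 bo: H, 8 lo: H.
Parse left to right (heavy = foot alone; LL = one foot; stranded L unfooted): (fri.ˈlu) te (ˈfe:) (tup.ˈmob) (ˈbo:) (ˈlo:).
Foot heads: 2, 4, 6, 7, 8.
Primary stress on the leftmost head = syllable 2.
Secondary stress on 4, 6, 7, 8: fri.ˈlu.te.ˌfe:.tup.ˌmob.ˌbo:.ˌlo:.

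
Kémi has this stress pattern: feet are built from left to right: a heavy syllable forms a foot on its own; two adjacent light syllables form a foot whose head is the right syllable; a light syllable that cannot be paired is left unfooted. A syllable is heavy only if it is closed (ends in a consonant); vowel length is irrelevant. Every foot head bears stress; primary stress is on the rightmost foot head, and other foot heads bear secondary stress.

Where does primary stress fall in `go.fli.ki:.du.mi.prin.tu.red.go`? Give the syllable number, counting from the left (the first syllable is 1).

Weights: 1 go L, 2 fli L, 3 ki: L, 4 du L, 5 mi L, 6 prin H, 7 tu L, 8 red H, 9 go L.
Parse left to right (heavy = foot alone; LL = one foot; stranded L unfooted): (go.ˈfli) (ki:.ˈdu) mi (ˈprin) tu (ˈred) go.
Foot heads: 2, 4, 6, 8.
Primary stress on the rightmost head = syllable 8.
Primary stress: syllable 8 → go.fli.ki:.du.mi.prin.tu.ˈred.go.

8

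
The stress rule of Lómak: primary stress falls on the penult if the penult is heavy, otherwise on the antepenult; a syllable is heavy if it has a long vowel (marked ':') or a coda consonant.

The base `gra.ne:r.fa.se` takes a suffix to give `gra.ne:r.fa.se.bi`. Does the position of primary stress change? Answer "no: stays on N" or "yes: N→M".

yes: 2→3

Base `gra.ne:r.fa.se` (4 syllables):
  Weights: 2 ne:r H, 3 fa L, 4 se L.
  The penult (syllable 3, fa) is light, so stress falls on the antepenult (syllable 2, ne:r).
  → primary stress on syllable 2.
Suffixed `gra.ne:r.fa.se.bi` (5 syllables):
  Weights: 3 fa L, 4 se L, 5 bi L.
  The penult (syllable 4, se) is light, so stress falls on the antepenult (syllable 3, fa).
  → primary stress on syllable 3.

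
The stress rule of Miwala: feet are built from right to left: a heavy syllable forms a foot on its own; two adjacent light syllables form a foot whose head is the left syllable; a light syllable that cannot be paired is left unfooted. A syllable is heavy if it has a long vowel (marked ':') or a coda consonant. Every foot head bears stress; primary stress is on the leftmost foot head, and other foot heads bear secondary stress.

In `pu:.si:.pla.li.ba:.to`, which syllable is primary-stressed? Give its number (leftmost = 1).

Weights: 1 pu: H, 2 si: H, 3 pla L, 4 li L, 5 ba: H, 6 to L.
Parse right to left (heavy = foot alone; LL = one foot; stranded L unfooted): (ˈpu:) (ˈsi:) (ˈpla.li) (ˈba:) to.
Foot heads: 1, 2, 3, 5.
Primary stress on the leftmost head = syllable 1.
Primary stress: syllable 1 → ˈpu:.si:.pla.li.ba:.to.

1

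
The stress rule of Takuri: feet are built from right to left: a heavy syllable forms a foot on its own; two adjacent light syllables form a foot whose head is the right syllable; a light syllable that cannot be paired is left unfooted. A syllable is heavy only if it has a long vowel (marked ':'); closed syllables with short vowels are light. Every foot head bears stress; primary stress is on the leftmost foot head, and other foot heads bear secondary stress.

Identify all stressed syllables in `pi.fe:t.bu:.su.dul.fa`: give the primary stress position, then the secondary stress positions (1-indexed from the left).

Weights: 1 pi L, 2 fe:t H, 3 bu: H, 4 su L, 5 dul L, 6 fa L.
Parse right to left (heavy = foot alone; LL = one foot; stranded L unfooted): pi (ˈfe:t) (ˈbu:) su (dul.ˈfa).
Foot heads: 2, 3, 6.
Primary stress on the leftmost head = syllable 2.
Secondary stress on 3, 6: pi.ˈfe:t.ˌbu:.su.dul.ˌfa.

primary 2, secondary 3, 6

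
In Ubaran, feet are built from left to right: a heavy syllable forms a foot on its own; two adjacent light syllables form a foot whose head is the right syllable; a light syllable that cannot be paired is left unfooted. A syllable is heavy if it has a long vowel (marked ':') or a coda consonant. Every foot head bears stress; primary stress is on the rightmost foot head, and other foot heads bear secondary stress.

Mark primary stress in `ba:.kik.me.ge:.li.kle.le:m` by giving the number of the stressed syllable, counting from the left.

Weights: 1 ba: H, 2 kik H, 3 me L, 4 ge: H, 5 li L, 6 kle L, 7 le:m H.
Parse left to right (heavy = foot alone; LL = one foot; stranded L unfooted): (ˈba:) (ˈkik) me (ˈge:) (li.ˈkle) (ˈle:m).
Foot heads: 1, 2, 4, 6, 7.
Primary stress on the rightmost head = syllable 7.
Primary stress: syllable 7 → ba:.kik.me.ge:.li.kle.ˈle:m.

7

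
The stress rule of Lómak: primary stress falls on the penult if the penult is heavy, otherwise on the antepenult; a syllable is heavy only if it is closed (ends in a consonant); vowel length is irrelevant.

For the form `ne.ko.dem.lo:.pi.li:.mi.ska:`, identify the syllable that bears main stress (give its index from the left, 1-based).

6

Weights: 6 li: L, 7 mi L, 8 ska: L.
The penult (syllable 7, mi) is light, so stress falls on the antepenult (syllable 6, li:).
Primary stress: syllable 6 → ne.ko.dem.lo:.pi.ˈli:.mi.ska:.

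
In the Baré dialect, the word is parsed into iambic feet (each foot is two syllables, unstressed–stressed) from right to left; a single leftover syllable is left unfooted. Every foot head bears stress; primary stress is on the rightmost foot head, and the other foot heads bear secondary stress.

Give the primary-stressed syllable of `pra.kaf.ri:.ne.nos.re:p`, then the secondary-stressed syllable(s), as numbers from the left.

primary 6, secondary 2, 4

Parse right to left into iambic (σˈσ) feet: (pra.ˈkaf) (ri:.ˈne) (nos.ˈre:p).
Foot heads (stressed positions): 2, 4, 6.
End Rule Rightmost: primary stress on the rightmost head = syllable 6.
Secondary stress on 2, 4: pra.ˌkaf.ri:.ˌne.nos.ˈre:p.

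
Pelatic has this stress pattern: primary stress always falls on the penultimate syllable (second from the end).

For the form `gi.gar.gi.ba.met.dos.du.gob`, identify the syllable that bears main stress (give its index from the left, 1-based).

The word has 8 syllables; the penultimate syllable (second from the end) is syllable 7 (du).
Primary stress: syllable 7 → gi.gar.gi.ba.met.dos.ˈdu.gob.

7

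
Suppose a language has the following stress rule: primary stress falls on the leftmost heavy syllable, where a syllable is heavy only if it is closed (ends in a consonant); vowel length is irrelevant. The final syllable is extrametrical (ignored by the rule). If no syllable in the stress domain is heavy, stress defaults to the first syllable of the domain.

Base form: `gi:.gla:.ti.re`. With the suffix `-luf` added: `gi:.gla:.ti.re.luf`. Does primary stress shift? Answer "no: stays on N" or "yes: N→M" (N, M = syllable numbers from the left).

no: stays on 1

Base `gi:.gla:.ti.re` (4 syllables):
  The final syllable (4, re) is extrametrical; the stress domain is syllables 1–3.
  Weights: 1 gi: L, 2 gla: L, 3 ti L.
  No heavy syllable in the domain; default to the first syllable of the domain = syllable 1.
  → primary stress on syllable 1.
Suffixed `gi:.gla:.ti.re.luf` (5 syllables):
  The final syllable (5, luf) is extrametrical; the stress domain is syllables 1–4.
  Weights: 1 gi: L, 2 gla: L, 3 ti L, 4 re L.
  No heavy syllable in the domain; default to the first syllable of the domain = syllable 1.
  → primary stress on syllable 1.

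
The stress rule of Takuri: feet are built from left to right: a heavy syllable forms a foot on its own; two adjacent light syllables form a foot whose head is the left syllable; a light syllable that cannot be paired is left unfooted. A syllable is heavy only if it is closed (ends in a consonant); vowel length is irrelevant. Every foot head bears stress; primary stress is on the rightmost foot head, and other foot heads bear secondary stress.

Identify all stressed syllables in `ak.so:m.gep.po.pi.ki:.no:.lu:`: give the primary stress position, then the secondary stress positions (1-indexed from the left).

Weights: 1 ak H, 2 so:m H, 3 gep H, 4 po L, 5 pi L, 6 ki: L, 7 no: L, 8 lu: L.
Parse left to right (heavy = foot alone; LL = one foot; stranded L unfooted): (ˈak) (ˈso:m) (ˈgep) (ˈpo.pi) (ˈki:.no:) lu:.
Foot heads: 1, 2, 3, 4, 6.
Primary stress on the rightmost head = syllable 6.
Secondary stress on 1, 2, 3, 4: ˌak.ˌso:m.ˌgep.ˌpo.pi.ˈki:.no:.lu:.

primary 6, secondary 1, 2, 3, 4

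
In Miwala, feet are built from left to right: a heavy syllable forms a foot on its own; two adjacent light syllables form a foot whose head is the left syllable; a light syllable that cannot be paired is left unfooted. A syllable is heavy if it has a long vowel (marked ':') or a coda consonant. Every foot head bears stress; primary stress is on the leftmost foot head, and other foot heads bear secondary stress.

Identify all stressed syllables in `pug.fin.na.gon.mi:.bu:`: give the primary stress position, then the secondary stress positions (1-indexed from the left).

Weights: 1 pug H, 2 fin H, 3 na L, 4 gon H, 5 mi: H, 6 bu: H.
Parse left to right (heavy = foot alone; LL = one foot; stranded L unfooted): (ˈpug) (ˈfin) na (ˈgon) (ˈmi:) (ˈbu:).
Foot heads: 1, 2, 4, 5, 6.
Primary stress on the leftmost head = syllable 1.
Secondary stress on 2, 4, 5, 6: ˈpug.ˌfin.na.ˌgon.ˌmi:.ˌbu:.

primary 1, secondary 2, 4, 5, 6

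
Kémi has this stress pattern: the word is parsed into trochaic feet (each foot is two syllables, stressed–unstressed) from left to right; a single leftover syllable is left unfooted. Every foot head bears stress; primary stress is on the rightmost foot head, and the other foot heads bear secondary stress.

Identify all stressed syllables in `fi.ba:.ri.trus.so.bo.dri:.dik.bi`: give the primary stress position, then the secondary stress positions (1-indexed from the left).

Parse left to right into trochaic (ˈσσ) feet: (ˈfi.ba:) (ˈri.trus) (ˈso.bo) (ˈdri:.dik) bi. Syllable 9 is left unfooted.
Foot heads (stressed positions): 1, 3, 5, 7.
End Rule Rightmost: primary stress on the rightmost head = syllable 7.
Secondary stress on 1, 3, 5: ˌfi.ba:.ˌri.trus.ˌso.bo.ˈdri:.dik.bi.

primary 7, secondary 1, 3, 5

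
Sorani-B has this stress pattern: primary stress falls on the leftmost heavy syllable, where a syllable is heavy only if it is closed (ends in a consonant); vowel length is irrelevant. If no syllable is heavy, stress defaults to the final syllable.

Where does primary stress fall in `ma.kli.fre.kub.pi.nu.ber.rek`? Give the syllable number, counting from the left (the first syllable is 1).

Weights: 1 ma L, 2 kli L, 3 fre L, 4 kub H, 5 pi L, 6 nu L, 7 ber H, 8 rek H.
Heavy syllables in the domain: 4, 7, 8. The leftmost is syllable 4 (kub).
Primary stress: syllable 4 → ma.kli.fre.ˈkub.pi.nu.ber.rek.

4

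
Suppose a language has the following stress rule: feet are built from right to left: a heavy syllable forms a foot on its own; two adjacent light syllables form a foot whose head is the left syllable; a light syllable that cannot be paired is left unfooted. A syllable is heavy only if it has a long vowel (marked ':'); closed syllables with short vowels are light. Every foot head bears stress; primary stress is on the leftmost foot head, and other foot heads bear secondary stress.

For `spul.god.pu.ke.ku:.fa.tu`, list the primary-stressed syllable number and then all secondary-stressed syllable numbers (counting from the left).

primary 1, secondary 3, 5, 6

Weights: 1 spul L, 2 god L, 3 pu L, 4 ke L, 5 ku: H, 6 fa L, 7 tu L.
Parse right to left (heavy = foot alone; LL = one foot; stranded L unfooted): (ˈspul.god) (ˈpu.ke) (ˈku:) (ˈfa.tu).
Foot heads: 1, 3, 5, 6.
Primary stress on the leftmost head = syllable 1.
Secondary stress on 3, 5, 6: ˈspul.god.ˌpu.ke.ˌku:.ˌfa.tu.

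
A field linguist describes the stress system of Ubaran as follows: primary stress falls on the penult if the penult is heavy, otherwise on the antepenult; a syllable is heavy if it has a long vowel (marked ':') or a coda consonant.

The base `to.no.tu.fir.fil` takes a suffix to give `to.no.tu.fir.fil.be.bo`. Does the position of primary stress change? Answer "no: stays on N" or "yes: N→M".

Base `to.no.tu.fir.fil` (5 syllables):
  Weights: 3 tu L, 4 fir H, 5 fil H.
  The penult (syllable 4, fir) is heavy, so it takes stress.
  → primary stress on syllable 4.
Suffixed `to.no.tu.fir.fil.be.bo` (7 syllables):
  Weights: 5 fil H, 6 be L, 7 bo L.
  The penult (syllable 6, be) is light, so stress falls on the antepenult (syllable 5, fil).
  → primary stress on syllable 5.

yes: 4→5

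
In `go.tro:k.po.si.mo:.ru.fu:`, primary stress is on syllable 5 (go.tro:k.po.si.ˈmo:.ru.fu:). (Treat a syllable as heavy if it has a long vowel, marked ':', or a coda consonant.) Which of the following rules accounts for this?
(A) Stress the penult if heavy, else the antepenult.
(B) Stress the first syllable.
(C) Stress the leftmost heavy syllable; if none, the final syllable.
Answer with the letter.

A

Rule A → syllable 5 ✓.
Rule B → syllable 1 (observed: 5).
Rule C → syllable 2 (observed: 5).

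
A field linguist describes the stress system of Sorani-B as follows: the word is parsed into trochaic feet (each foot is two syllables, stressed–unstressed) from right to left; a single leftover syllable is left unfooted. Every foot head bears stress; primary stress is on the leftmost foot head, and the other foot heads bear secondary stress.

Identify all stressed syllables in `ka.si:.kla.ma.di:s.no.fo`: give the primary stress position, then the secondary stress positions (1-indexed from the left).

primary 2, secondary 4, 6

Parse right to left into trochaic (ˈσσ) feet: ka (ˈsi:.kla) (ˈma.di:s) (ˈno.fo). Syllable 1 is left unfooted.
Foot heads (stressed positions): 2, 4, 6.
End Rule Leftmost: primary stress on the leftmost head = syllable 2.
Secondary stress on 4, 6: ka.ˈsi:.kla.ˌma.di:s.ˌno.fo.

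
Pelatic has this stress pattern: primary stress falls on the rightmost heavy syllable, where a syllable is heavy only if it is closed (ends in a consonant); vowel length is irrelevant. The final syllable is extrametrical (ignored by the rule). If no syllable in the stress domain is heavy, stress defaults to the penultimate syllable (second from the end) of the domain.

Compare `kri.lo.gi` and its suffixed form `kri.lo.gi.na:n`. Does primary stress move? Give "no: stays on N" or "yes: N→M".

yes: 1→2

Base `kri.lo.gi` (3 syllables):
  The final syllable (3, gi) is extrametrical; the stress domain is syllables 1–2.
  Weights: 1 kri L, 2 lo L.
  No heavy syllable in the domain; default to the penultimate syllable (second from the end) of the domain = syllable 1.
  → primary stress on syllable 1.
Suffixed `kri.lo.gi.na:n` (4 syllables):
  The final syllable (4, na:n) is extrametrical; the stress domain is syllables 1–3.
  Weights: 1 kri L, 2 lo L, 3 gi L.
  No heavy syllable in the domain; default to the penultimate syllable (second from the end) of the domain = syllable 2.
  → primary stress on syllable 2.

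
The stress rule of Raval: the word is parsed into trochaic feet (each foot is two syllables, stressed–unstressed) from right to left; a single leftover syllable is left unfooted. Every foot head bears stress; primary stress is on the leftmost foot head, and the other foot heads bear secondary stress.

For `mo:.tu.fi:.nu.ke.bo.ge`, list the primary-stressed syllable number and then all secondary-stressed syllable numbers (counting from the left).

Parse right to left into trochaic (ˈσσ) feet: mo: (ˈtu.fi:) (ˈnu.ke) (ˈbo.ge). Syllable 1 is left unfooted.
Foot heads (stressed positions): 2, 4, 6.
End Rule Leftmost: primary stress on the leftmost head = syllable 2.
Secondary stress on 4, 6: mo:.ˈtu.fi:.ˌnu.ke.ˌbo.ge.

primary 2, secondary 4, 6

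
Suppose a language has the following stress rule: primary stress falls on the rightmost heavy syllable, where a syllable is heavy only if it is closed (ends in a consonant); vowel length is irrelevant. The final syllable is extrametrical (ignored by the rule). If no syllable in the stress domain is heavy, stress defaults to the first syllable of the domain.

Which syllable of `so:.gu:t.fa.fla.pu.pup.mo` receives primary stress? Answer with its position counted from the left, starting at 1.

The final syllable (7, mo) is extrametrical; the stress domain is syllables 1–6.
Weights: 1 so: L, 2 gu:t H, 3 fa L, 4 fla L, 5 pu L, 6 pup H.
Heavy syllables in the domain: 2, 6. The rightmost is syllable 6 (pup).
Primary stress: syllable 6 → so:.gu:t.fa.fla.pu.ˈpup.mo.

6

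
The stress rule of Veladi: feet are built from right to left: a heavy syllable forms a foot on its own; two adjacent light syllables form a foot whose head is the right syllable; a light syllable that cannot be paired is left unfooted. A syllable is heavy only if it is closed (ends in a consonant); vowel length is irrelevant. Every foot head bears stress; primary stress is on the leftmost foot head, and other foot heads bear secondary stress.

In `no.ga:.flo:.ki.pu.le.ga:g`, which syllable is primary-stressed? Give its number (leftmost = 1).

Weights: 1 no L, 2 ga: L, 3 flo: L, 4 ki L, 5 pu L, 6 le L, 7 ga:g H.
Parse right to left (heavy = foot alone; LL = one foot; stranded L unfooted): (no.ˈga:) (flo:.ˈki) (pu.ˈle) (ˈga:g).
Foot heads: 2, 4, 6, 7.
Primary stress on the leftmost head = syllable 2.
Primary stress: syllable 2 → no.ˈga:.flo:.ki.pu.le.ga:g.

2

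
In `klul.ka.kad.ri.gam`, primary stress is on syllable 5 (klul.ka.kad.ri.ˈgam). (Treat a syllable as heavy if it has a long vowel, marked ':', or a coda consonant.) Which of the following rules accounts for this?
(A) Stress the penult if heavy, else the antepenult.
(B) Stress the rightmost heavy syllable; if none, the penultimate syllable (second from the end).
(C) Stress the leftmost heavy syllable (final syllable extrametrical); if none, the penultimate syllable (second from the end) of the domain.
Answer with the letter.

B

Rule A → syllable 3 (observed: 5).
Rule B → syllable 5 ✓.
Rule C → syllable 1 (observed: 5).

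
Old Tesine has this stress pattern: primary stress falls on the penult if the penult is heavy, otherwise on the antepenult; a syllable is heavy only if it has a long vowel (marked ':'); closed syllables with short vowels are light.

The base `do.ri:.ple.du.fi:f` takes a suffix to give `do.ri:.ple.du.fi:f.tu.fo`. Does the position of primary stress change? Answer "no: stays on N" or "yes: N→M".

yes: 3→5

Base `do.ri:.ple.du.fi:f` (5 syllables):
  Weights: 3 ple L, 4 du L, 5 fi:f H.
  The penult (syllable 4, du) is light, so stress falls on the antepenult (syllable 3, ple).
  → primary stress on syllable 3.
Suffixed `do.ri:.ple.du.fi:f.tu.fo` (7 syllables):
  Weights: 5 fi:f H, 6 tu L, 7 fo L.
  The penult (syllable 6, tu) is light, so stress falls on the antepenult (syllable 5, fi:f).
  → primary stress on syllable 5.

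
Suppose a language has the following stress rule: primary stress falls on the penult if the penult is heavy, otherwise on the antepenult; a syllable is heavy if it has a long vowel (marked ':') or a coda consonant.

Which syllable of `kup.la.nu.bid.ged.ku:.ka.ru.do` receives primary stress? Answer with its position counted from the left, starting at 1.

Weights: 7 ka L, 8 ru L, 9 do L.
The penult (syllable 8, ru) is light, so stress falls on the antepenult (syllable 7, ka).
Primary stress: syllable 7 → kup.la.nu.bid.ged.ku:.ˈka.ru.do.

7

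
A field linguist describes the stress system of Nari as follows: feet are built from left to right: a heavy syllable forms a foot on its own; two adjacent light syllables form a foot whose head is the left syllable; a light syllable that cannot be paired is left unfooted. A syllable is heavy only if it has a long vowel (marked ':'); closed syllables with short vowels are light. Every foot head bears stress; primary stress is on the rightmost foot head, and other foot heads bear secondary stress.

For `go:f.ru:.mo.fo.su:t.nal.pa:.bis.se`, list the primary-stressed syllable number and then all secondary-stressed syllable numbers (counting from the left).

Weights: 1 go:f H, 2 ru: H, 3 mo L, 4 fo L, 5 su:t H, 6 nal L, 7 pa: H, 8 bis L, 9 se L.
Parse left to right (heavy = foot alone; LL = one foot; stranded L unfooted): (ˈgo:f) (ˈru:) (ˈmo.fo) (ˈsu:t) nal (ˈpa:) (ˈbis.se).
Foot heads: 1, 2, 3, 5, 7, 8.
Primary stress on the rightmost head = syllable 8.
Secondary stress on 1, 2, 3, 5, 7: ˌgo:f.ˌru:.ˌmo.fo.ˌsu:t.nal.ˌpa:.ˈbis.se.

primary 8, secondary 1, 2, 3, 5, 7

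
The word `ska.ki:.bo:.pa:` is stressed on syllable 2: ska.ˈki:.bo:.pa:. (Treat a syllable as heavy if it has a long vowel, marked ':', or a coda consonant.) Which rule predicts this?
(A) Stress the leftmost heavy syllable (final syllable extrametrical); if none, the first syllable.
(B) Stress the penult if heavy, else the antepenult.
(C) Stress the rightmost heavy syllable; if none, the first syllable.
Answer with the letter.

Rule A → syllable 2 ✓.
Rule B → syllable 3 (observed: 2).
Rule C → syllable 4 (observed: 2).

A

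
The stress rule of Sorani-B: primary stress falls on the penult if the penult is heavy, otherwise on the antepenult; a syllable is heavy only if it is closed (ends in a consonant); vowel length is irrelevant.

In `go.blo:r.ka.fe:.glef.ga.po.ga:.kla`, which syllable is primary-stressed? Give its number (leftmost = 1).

Weights: 7 po L, 8 ga: L, 9 kla L.
The penult (syllable 8, ga:) is light, so stress falls on the antepenult (syllable 7, po).
Primary stress: syllable 7 → go.blo:r.ka.fe:.glef.ga.ˈpo.ga:.kla.

7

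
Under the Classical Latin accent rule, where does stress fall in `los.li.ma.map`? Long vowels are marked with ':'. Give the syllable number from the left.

Classical Latin: stress the penult if heavy (long vowel or closed), else the antepenult.
Weights: 2 li L, 3 ma L, 4 map H.
The penult (syllable 3, ma) is light, so stress falls on the antepenult (syllable 2, li).
Stress on syllable 2: los.ˈli.ma.map.

2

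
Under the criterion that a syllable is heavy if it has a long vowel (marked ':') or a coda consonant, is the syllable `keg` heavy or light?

heavy

`keg`: short vowel, closed (coda /g/). Closed → heavy.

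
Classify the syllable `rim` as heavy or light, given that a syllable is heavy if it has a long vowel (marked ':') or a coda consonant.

heavy

`rim`: short vowel, closed (coda /m/). Closed → heavy.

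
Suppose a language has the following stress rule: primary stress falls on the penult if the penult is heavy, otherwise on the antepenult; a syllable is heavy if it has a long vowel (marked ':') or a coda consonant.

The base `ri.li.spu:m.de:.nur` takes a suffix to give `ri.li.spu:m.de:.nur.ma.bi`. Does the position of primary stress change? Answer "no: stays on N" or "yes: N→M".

Base `ri.li.spu:m.de:.nur` (5 syllables):
  Weights: 3 spu:m H, 4 de: H, 5 nur H.
  The penult (syllable 4, de:) is heavy, so it takes stress.
  → primary stress on syllable 4.
Suffixed `ri.li.spu:m.de:.nur.ma.bi` (7 syllables):
  Weights: 5 nur H, 6 ma L, 7 bi L.
  The penult (syllable 6, ma) is light, so stress falls on the antepenult (syllable 5, nur).
  → primary stress on syllable 5.

yes: 4→5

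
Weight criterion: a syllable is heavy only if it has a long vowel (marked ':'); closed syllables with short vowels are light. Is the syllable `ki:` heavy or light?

`ki:`: long vowel, open (no coda). Long vowel → heavy.

heavy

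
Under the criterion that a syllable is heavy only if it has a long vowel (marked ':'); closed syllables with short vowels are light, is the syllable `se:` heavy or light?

heavy

`se:`: long vowel, open (no coda). Long vowel → heavy.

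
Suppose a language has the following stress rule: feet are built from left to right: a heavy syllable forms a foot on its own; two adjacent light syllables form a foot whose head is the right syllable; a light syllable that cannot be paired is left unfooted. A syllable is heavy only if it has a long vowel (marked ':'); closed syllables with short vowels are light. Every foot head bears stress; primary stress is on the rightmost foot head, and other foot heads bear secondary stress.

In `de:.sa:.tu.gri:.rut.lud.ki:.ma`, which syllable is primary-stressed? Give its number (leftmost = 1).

Weights: 1 de: H, 2 sa: H, 3 tu L, 4 gri: H, 5 rut L, 6 lud L, 7 ki: H, 8 ma L.
Parse left to right (heavy = foot alone; LL = one foot; stranded L unfooted): (ˈde:) (ˈsa:) tu (ˈgri:) (rut.ˈlud) (ˈki:) ma.
Foot heads: 1, 2, 4, 6, 7.
Primary stress on the rightmost head = syllable 7.
Primary stress: syllable 7 → de:.sa:.tu.gri:.rut.lud.ˈki:.ma.

7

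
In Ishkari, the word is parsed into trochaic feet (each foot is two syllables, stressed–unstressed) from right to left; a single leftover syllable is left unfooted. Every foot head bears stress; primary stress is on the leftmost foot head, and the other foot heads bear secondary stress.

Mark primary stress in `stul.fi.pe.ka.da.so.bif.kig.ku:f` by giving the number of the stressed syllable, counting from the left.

Parse right to left into trochaic (ˈσσ) feet: stul (ˈfi.pe) (ˈka.da) (ˈso.bif) (ˈkig.ku:f). Syllable 1 is left unfooted.
Foot heads (stressed positions): 2, 4, 6, 8.
End Rule Leftmost: primary stress on the leftmost head = syllable 2.
Primary stress: syllable 2 → stul.ˈfi.pe.ka.da.so.bif.kig.ku:f.

2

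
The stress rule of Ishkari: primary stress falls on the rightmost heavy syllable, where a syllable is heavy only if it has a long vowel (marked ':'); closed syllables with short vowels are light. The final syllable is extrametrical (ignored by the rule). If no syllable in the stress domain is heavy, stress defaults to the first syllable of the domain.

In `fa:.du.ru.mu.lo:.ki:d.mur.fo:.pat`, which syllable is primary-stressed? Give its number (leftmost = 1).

The final syllable (9, pat) is extrametrical; the stress domain is syllables 1–8.
Weights: 1 fa: H, 2 du L, 3 ru L, 4 mu L, 5 lo: H, 6 ki:d H, 7 mur L, 8 fo: H.
Heavy syllables in the domain: 1, 5, 6, 8. The rightmost is syllable 8 (fo:).
Primary stress: syllable 8 → fa:.du.ru.mu.lo:.ki:d.mur.ˈfo:.pat.

8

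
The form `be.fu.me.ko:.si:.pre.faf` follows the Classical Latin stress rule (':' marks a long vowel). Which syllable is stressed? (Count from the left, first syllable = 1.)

Classical Latin: stress the penult if heavy (long vowel or closed), else the antepenult.
Weights: 5 si: H, 6 pre L, 7 faf H.
The penult (syllable 6, pre) is light, so stress falls on the antepenult (syllable 5, si:).
Stress on syllable 5: be.fu.me.ko:.ˈsi:.pre.faf.

5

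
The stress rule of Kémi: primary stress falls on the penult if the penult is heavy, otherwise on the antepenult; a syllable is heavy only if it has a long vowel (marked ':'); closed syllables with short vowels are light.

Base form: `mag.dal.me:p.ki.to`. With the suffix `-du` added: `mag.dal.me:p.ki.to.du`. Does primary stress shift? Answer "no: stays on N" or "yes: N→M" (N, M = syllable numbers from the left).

Base `mag.dal.me:p.ki.to` (5 syllables):
  Weights: 3 me:p H, 4 ki L, 5 to L.
  The penult (syllable 4, ki) is light, so stress falls on the antepenult (syllable 3, me:p).
  → primary stress on syllable 3.
Suffixed `mag.dal.me:p.ki.to.du` (6 syllables):
  Weights: 4 ki L, 5 to L, 6 du L.
  The penult (syllable 5, to) is light, so stress falls on the antepenult (syllable 4, ki).
  → primary stress on syllable 4.

yes: 3→4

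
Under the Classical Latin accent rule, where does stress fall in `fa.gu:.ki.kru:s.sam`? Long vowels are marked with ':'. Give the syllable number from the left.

Classical Latin: stress the penult if heavy (long vowel or closed), else the antepenult.
Weights: 3 ki L, 4 kru:s H, 5 sam H.
The penult (syllable 4, kru:s) is heavy, so it takes stress.
Stress on syllable 4: fa.gu:.ki.ˈkru:s.sam.

4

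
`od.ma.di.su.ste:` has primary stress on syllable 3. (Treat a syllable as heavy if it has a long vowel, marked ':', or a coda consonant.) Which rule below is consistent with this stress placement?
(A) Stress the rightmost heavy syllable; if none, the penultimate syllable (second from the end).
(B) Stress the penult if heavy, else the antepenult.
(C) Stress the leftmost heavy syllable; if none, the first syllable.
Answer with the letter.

B

Rule A → syllable 5 (observed: 3).
Rule B → syllable 3 ✓.
Rule C → syllable 1 (observed: 3).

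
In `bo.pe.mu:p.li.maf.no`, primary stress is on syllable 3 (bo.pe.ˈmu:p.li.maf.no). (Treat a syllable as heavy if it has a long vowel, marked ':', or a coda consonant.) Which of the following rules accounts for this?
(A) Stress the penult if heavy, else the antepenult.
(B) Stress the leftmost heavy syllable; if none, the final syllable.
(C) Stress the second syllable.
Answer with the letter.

B

Rule A → syllable 5 (observed: 3).
Rule B → syllable 3 ✓.
Rule C → syllable 2 (observed: 3).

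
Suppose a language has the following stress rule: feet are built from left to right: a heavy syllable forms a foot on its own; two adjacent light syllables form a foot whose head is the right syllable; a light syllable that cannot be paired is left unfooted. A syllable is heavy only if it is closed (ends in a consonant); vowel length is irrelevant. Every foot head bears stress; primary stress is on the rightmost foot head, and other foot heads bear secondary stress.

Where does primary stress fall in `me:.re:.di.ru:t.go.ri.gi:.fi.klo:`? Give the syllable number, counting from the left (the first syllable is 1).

Weights: 1 me: L, 2 re: L, 3 di L, 4 ru:t H, 5 go L, 6 ri L, 7 gi: L, 8 fi L, 9 klo: L.
Parse left to right (heavy = foot alone; LL = one foot; stranded L unfooted): (me:.ˈre:) di (ˈru:t) (go.ˈri) (gi:.ˈfi) klo:.
Foot heads: 2, 4, 6, 8.
Primary stress on the rightmost head = syllable 8.
Primary stress: syllable 8 → me:.re:.di.ru:t.go.ri.gi:.ˈfi.klo:.

8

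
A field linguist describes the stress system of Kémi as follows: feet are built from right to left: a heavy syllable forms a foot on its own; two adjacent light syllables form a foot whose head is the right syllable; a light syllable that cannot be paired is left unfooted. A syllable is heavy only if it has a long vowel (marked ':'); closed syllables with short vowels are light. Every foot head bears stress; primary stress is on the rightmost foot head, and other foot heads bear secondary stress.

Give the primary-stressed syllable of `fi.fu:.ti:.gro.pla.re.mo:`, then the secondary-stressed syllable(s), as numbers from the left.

primary 7, secondary 2, 3, 6

Weights: 1 fi L, 2 fu: H, 3 ti: H, 4 gro L, 5 pla L, 6 re L, 7 mo: H.
Parse right to left (heavy = foot alone; LL = one foot; stranded L unfooted): fi (ˈfu:) (ˈti:) gro (pla.ˈre) (ˈmo:).
Foot heads: 2, 3, 6, 7.
Primary stress on the rightmost head = syllable 7.
Secondary stress on 2, 3, 6: fi.ˌfu:.ˌti:.gro.pla.ˌre.ˈmo:.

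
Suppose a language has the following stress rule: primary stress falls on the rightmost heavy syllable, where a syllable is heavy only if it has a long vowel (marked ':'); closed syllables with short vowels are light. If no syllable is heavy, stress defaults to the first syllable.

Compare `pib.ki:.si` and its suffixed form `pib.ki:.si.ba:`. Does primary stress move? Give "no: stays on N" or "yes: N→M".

yes: 2→4

Base `pib.ki:.si` (3 syllables):
  Weights: 1 pib L, 2 ki: H, 3 si L.
  Heavy syllables in the domain: 2. The rightmost is syllable 2 (ki:).
  → primary stress on syllable 2.
Suffixed `pib.ki:.si.ba:` (4 syllables):
  Weights: 1 pib L, 2 ki: H, 3 si L, 4 ba: H.
  Heavy syllables in the domain: 2, 4. The rightmost is syllable 4 (ba:).
  → primary stress on syllable 4.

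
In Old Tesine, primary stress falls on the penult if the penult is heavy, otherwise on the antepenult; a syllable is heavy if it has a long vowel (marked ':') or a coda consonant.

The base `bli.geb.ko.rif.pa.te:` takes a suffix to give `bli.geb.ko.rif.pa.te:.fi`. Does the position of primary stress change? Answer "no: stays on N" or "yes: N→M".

yes: 4→6

Base `bli.geb.ko.rif.pa.te:` (6 syllables):
  Weights: 4 rif H, 5 pa L, 6 te: H.
  The penult (syllable 5, pa) is light, so stress falls on the antepenult (syllable 4, rif).
  → primary stress on syllable 4.
Suffixed `bli.geb.ko.rif.pa.te:.fi` (7 syllables):
  Weights: 5 pa L, 6 te: H, 7 fi L.
  The penult (syllable 6, te:) is heavy, so it takes stress.
  → primary stress on syllable 6.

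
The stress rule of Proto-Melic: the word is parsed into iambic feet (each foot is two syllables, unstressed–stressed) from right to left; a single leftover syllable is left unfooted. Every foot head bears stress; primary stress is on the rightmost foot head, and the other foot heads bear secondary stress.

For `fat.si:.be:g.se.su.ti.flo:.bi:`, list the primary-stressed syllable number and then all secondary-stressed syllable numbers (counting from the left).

primary 8, secondary 2, 4, 6

Parse right to left into iambic (σˈσ) feet: (fat.ˈsi:) (be:g.ˈse) (su.ˈti) (flo:.ˈbi:).
Foot heads (stressed positions): 2, 4, 6, 8.
End Rule Rightmost: primary stress on the rightmost head = syllable 8.
Secondary stress on 2, 4, 6: fat.ˌsi:.be:g.ˌse.su.ˌti.flo:.ˈbi:.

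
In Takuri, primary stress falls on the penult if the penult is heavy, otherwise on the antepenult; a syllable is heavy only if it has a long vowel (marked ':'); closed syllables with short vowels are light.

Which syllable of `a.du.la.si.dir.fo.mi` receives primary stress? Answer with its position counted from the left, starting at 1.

5

Weights: 5 dir L, 6 fo L, 7 mi L.
The penult (syllable 6, fo) is light, so stress falls on the antepenult (syllable 5, dir).
Primary stress: syllable 5 → a.du.la.si.ˈdir.fo.mi.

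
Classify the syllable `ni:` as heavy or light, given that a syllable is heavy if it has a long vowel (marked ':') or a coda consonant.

heavy

`ni:`: long vowel, open (no coda). Long vowel → heavy.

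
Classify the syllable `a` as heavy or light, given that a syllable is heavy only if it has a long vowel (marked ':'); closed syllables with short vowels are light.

light

`a`: short vowel, open (no coda). Short vowel → light.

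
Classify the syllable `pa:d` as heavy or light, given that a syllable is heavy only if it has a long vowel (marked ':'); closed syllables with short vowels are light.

heavy

`pa:d`: long vowel, closed (coda /d/). Long vowel → heavy.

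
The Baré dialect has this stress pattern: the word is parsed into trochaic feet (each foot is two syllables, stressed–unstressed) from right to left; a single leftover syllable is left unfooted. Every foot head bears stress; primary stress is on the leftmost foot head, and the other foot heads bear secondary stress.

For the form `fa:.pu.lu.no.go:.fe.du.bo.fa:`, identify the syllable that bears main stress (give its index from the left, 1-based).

Parse right to left into trochaic (ˈσσ) feet: fa: (ˈpu.lu) (ˈno.go:) (ˈfe.du) (ˈbo.fa:). Syllable 1 is left unfooted.
Foot heads (stressed positions): 2, 4, 6, 8.
End Rule Leftmost: primary stress on the leftmost head = syllable 2.
Primary stress: syllable 2 → fa:.ˈpu.lu.no.go:.fe.du.bo.fa:.

2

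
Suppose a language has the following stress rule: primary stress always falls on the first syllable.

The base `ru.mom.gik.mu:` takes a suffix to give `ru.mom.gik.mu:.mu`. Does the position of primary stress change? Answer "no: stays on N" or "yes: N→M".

Base `ru.mom.gik.mu:` (4 syllables):
  The word has 4 syllables; the first syllable is syllable 1 (ru).
  → primary stress on syllable 1.
Suffixed `ru.mom.gik.mu:.mu` (5 syllables):
  The word has 5 syllables; the first syllable is syllable 1 (ru).
  → primary stress on syllable 1.

no: stays on 1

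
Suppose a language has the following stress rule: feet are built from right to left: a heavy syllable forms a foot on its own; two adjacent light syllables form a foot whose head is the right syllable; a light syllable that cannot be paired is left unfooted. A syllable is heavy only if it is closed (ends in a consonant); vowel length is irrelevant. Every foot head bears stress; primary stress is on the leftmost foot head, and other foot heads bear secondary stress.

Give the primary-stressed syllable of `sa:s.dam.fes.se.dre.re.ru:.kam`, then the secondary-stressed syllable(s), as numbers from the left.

primary 1, secondary 2, 3, 5, 7, 8

Weights: 1 sa:s H, 2 dam H, 3 fes H, 4 se L, 5 dre L, 6 re L, 7 ru: L, 8 kam H.
Parse right to left (heavy = foot alone; LL = one foot; stranded L unfooted): (ˈsa:s) (ˈdam) (ˈfes) (se.ˈdre) (re.ˈru:) (ˈkam).
Foot heads: 1, 2, 3, 5, 7, 8.
Primary stress on the leftmost head = syllable 1.
Secondary stress on 2, 3, 5, 7, 8: ˈsa:s.ˌdam.ˌfes.se.ˌdre.re.ˌru:.ˌkam.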